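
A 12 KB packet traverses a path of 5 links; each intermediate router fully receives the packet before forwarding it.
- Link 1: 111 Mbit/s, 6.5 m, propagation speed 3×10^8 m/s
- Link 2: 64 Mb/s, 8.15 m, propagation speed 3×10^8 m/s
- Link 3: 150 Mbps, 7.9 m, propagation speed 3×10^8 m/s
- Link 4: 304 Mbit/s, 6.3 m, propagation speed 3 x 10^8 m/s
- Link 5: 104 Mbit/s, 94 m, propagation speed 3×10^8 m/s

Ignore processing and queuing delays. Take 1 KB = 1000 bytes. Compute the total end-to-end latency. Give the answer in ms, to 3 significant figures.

L = 96000 bits.
Transmission delays (L/R per hop): 0.864865, 1.5, 0.64, 0.315789, 0.923077 ms; sum = 4.24373 ms.
Propagation delays (d/s per hop): 2.16667e-05, 2.71667e-05, 2.63333e-05, 2.1e-05, 0.000313333 ms; sum = 0.0004095 ms.
End-to-end = 4.24 ms.

4.24 ms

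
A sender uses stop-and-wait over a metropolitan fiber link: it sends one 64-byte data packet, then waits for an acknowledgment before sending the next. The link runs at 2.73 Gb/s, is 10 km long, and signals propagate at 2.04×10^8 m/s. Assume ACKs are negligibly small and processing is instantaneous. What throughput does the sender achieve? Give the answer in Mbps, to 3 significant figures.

5.21 Mbps

t_tx = L/R = 512/2730000000 = 1.87546e-07 s.
t_prop = 10000/204000000 = 4.90196e-05 s; RTT = 9.80392e-05 s.
Cycle = t_tx + RTT = 9.82268e-05 s.
Throughput = L / cycle = 512 / 9.82268e-05 = 5.21 Mbps.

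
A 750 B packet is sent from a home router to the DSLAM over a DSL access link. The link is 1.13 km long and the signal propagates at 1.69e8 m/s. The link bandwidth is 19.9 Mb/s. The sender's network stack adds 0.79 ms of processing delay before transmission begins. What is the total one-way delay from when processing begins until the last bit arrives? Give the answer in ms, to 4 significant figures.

1.098 ms

L = 750 × 8 = 6000 bits.
Transmission delay = L/R = 6000 / 19900000 = 0.301508 ms.
Propagation delay = d/s = 1130 m / 169000000 m/s = 0.00668639 ms.
Plus processing delay 0.79 ms = 0.79 ms.
Total = 1.098 ms.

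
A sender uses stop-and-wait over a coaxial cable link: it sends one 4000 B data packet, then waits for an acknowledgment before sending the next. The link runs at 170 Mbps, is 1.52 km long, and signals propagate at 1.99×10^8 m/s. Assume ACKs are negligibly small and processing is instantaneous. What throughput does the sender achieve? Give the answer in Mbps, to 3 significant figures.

157 Mbps

t_tx = L/R = 32000/170000000 = 0.000188235 s.
t_prop = 1520/199000000 = 7.63819e-06 s; RTT = 1.52764e-05 s.
Cycle = t_tx + RTT = 0.000203512 s.
Throughput = L / cycle = 32000 / 0.000203512 = 157 Mbps.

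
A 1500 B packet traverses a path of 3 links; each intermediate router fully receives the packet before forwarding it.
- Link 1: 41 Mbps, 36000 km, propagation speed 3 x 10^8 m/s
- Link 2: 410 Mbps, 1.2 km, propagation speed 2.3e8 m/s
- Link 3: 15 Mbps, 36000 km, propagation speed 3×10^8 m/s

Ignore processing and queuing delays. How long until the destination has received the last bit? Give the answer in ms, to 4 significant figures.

241.1 ms

L = 1500 × 8 = 12000 bits.
Transmission delays (L/R per hop): 0.292683, 0.0292683, 0.8 ms; sum = 1.12195 ms.
Propagation delays (d/s per hop): 120, 0.00521739, 120 ms; sum = 240.005 ms.
End-to-end = 241.1 ms.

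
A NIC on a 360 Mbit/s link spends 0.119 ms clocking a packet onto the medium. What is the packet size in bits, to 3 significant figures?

L = R × t_tx = 360000000 b/s × 0.000119 s = 42840 bits.

42800 bits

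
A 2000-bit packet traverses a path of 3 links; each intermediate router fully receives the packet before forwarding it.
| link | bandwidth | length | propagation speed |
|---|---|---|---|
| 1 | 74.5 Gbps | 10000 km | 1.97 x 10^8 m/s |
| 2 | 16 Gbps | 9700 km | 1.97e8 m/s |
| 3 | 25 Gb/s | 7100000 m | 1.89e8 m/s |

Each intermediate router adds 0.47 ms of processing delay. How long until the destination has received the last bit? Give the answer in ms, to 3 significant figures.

139 ms

Transmission delays (L/R per hop): 2.68456e-05, 0.000125, 8e-05 ms; sum = 0.000231846 ms.
Propagation delays (d/s per hop): 50.7614, 49.2386, 37.5661 ms; sum = 137.566 ms.
Processing at 2 router(s): 2 × 0.47 ms = 0.94 ms.
End-to-end = 139 ms.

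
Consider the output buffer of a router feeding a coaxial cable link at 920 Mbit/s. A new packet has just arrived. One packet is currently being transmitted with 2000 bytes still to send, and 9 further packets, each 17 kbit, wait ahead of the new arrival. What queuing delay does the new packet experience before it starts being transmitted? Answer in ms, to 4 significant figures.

Each queued packet: L/R = 17000/920000000 = 0.0184783 ms.
9 queued → 0.166304 ms.
Plus remaining 16000 bits of current packet: 0.0173913 ms.
Queuing delay = 0.1837 ms.

0.1837 ms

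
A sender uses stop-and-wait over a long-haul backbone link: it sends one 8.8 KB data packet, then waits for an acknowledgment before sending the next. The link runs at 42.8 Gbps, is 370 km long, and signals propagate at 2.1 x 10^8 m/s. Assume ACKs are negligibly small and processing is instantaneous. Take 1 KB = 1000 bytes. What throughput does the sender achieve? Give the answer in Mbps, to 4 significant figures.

19.97 Mbps

t_tx = L/R = 70400/42800000000 = 1.64486e-06 s.
t_prop = 370000/210000000 = 0.0017619 s; RTT = 0.00352381 s.
Cycle = t_tx + RTT = 0.00352545 s.
Throughput = L / cycle = 70400 / 0.00352545 = 19.97 Mbps.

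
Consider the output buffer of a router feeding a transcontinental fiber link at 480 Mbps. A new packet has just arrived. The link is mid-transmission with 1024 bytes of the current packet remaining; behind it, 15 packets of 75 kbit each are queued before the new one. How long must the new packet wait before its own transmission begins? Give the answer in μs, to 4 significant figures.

Each queued packet: L/R = 75000/480000000 = 156.25 μs.
15 queued → 2343.75 μs.
Plus remaining 8192 bits of current packet: 17.0667 μs.
Queuing delay = 2361 μs.

2361 μs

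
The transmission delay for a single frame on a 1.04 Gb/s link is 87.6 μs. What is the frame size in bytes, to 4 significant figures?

11390 bytes

L = R × t_tx = 1040000000 b/s × 8.76e-05 s = 91104 bits.
In bytes: 91104 / 8 = 11390 bytes.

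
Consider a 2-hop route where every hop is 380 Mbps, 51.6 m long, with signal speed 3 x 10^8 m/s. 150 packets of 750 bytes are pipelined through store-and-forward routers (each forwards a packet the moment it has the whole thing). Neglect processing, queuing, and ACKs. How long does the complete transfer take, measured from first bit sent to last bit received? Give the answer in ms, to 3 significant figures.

Per-hop transmission t_tx = L/R = 6000/380000000 = 0.0157895 ms.
Per-hop propagation t_prop = 51.6/300000000 = 0.000172 ms.
Pipeline fill: first packet needs 2·t_tx to clear all hops; remaining 149 packets each add one t_tx.
Total = (2+150-1)·t_tx + 2·t_prop = 151·0.0157895 + 2·0.000172 = 2.38 ms.

2.38 ms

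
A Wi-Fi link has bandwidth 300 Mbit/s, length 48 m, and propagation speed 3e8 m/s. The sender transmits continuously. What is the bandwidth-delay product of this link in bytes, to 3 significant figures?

6.00 bytes

Propagation delay = 48 / 300000000 = 1.6e-07 s.
BDP = R × t_prop = 300000000 × 1.6e-07 = 48 bits.
In bytes: 48/8 = 6.00 bytes.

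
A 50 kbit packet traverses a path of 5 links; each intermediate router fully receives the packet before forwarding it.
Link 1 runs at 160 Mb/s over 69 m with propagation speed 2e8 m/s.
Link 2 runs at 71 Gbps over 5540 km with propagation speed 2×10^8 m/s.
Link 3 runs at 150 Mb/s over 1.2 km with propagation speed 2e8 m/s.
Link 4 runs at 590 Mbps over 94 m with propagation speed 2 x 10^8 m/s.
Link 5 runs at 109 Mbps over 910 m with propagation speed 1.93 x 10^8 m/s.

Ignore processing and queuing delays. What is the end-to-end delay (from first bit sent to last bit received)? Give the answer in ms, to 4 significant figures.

L = 50000 bits.
Transmission delays (L/R per hop): 0.3125, 0.000704225, 0.333333, 0.0847458, 0.458716 ms; sum = 1.19 ms.
Propagation delays (d/s per hop): 0.000345, 27.7, 0.006, 0.00047, 0.00471503 ms; sum = 27.7115 ms.
End-to-end = 28.90 ms.

28.90 ms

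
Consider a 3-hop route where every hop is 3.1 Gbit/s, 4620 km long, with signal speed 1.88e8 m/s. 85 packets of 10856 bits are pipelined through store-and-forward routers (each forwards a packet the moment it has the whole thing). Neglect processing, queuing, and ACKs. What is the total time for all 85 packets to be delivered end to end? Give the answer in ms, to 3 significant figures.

Per-hop transmission t_tx = L/R = 10856/3100000000 = 0.00350194 ms.
Per-hop propagation t_prop = 4620000/188000000 = 24.5745 ms.
Pipeline fill: first packet needs 3·t_tx to clear all hops; remaining 84 packets each add one t_tx.
Total = (3+85-1)·t_tx + 3·t_prop = 87·0.00350194 + 3·24.5745 = 74.0 ms.

74.0 ms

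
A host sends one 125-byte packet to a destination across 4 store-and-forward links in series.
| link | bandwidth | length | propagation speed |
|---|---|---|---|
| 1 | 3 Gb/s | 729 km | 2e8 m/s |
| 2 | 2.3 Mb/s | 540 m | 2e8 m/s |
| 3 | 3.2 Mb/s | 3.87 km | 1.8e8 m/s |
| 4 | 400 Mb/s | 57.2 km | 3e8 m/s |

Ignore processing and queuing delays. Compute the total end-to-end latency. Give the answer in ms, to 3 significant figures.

4.61 ms

L = 125 × 8 = 1000 bits.
Transmission delays (L/R per hop): 0.000333333, 0.434783, 0.3125, 0.0025 ms; sum = 0.750116 ms.
Propagation delays (d/s per hop): 3.645, 0.0027, 0.0215, 0.190667 ms; sum = 3.85987 ms.
End-to-end = 4.61 ms.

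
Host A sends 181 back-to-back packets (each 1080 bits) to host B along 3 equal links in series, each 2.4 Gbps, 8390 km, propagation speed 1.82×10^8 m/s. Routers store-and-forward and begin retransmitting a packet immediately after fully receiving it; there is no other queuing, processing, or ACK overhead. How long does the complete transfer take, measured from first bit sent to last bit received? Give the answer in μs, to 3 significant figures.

Per-hop transmission t_tx = L/R = 1080/2400000000 = 0.45 μs.
Per-hop propagation t_prop = 8390000/182000000 = 46098.9 μs.
Pipeline fill: first packet needs 3·t_tx to clear all hops; remaining 180 packets each add one t_tx.
Total = (3+181-1)·t_tx + 3·t_prop = 183·0.45 + 3·46098.9 = 138000 μs.

138000 μs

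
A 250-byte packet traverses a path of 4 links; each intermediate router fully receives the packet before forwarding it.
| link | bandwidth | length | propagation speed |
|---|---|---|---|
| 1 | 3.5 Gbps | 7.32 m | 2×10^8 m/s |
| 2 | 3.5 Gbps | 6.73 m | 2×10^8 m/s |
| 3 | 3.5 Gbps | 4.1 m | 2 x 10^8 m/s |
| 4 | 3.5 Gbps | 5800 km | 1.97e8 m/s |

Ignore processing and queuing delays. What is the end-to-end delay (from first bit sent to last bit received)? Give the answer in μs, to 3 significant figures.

L = 250 × 8 = 2000 bits.
Transmission delay per hop = L/R = 2000/3500000000 = 0.571429 μs; 4 hops → 2.28571 μs.
Propagation delays (d/s per hop): 0.0366, 0.03365, 0.0205, 29441.6 μs; sum = 29441.7 μs.
End-to-end = 29400 μs.

29400 μs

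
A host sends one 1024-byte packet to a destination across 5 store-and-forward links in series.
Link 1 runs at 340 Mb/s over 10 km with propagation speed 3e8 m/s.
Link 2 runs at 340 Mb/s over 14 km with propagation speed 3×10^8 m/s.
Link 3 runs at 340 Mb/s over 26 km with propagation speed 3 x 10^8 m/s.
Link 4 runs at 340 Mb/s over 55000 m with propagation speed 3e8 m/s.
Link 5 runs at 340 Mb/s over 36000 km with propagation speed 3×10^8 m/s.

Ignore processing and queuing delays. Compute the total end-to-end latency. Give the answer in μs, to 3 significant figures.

L = 1024 × 8 = 8192 bits.
Transmission delay per hop = L/R = 8192/340000000 = 24.0941 μs; 5 hops → 120.471 μs.
Propagation delays (d/s per hop): 33.3333, 46.6667, 86.6667, 183.333, 120000 μs; sum = 120350 μs.
End-to-end = 120000 μs.

120000 μs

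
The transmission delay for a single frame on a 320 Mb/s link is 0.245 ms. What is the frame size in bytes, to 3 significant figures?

L = R × t_tx = 320000000 b/s × 0.000245 s = 78400 bits.
In bytes: 78400 / 8 = 9800 bytes.

9800 bytes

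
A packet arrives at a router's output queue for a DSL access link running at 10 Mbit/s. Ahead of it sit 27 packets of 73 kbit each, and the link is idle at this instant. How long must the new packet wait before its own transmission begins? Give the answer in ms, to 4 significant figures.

Each queued packet: L/R = 73000/10000000 = 7.3 ms.
27 queued → 197.1 ms.
Queuing delay = 197.1 ms.

197.1 ms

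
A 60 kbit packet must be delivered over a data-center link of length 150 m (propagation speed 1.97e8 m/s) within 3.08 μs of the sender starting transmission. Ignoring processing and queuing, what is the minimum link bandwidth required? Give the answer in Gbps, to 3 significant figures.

25.9 Gbps

Propagation delay = 150 / 197000000 = 0.761421 μs.
Transmission budget = 3.08 − 0.761421 = 2.31858 μs.
R ≥ L / t_tx = 60000 bits / 2.31858e-06 s = 25.9 Gbps.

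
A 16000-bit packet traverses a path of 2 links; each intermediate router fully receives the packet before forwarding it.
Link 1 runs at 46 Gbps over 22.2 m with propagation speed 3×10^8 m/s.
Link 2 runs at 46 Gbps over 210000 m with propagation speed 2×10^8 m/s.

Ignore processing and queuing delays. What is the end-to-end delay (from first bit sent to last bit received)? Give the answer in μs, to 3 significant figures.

Transmission delay per hop = L/R = 16000/46000000000 = 0.347826 μs; 2 hops → 0.695652 μs.
Propagation delays (d/s per hop): 0.074, 1050 μs; sum = 1050.07 μs.
End-to-end = 1050 μs.

1050 μs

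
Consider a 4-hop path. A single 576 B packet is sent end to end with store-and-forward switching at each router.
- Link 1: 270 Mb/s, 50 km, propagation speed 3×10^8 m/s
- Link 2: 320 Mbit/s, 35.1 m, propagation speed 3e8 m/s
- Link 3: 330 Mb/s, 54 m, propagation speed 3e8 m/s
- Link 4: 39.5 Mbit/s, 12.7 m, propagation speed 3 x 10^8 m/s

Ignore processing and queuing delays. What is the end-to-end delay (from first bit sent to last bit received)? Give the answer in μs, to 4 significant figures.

329.1 μs

L = 576 × 8 = 4608 bits.
Transmission delays (L/R per hop): 17.0667, 14.4, 13.9636, 116.658 μs; sum = 162.089 μs.
Propagation delays (d/s per hop): 166.667, 0.117, 0.18, 0.0423333 μs; sum = 167.006 μs.
End-to-end = 329.1 μs.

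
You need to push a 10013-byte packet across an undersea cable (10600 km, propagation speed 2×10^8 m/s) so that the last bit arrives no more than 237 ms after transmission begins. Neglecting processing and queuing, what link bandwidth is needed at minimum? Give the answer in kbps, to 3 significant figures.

435 kbps

L = 80104 bits.
Propagation delay = 10600000 / 200000000 = 53 ms.
Transmission budget = 237 − 53 = 184 ms.
R ≥ L / t_tx = 80104 bits / 0.184 s = 435 kbps.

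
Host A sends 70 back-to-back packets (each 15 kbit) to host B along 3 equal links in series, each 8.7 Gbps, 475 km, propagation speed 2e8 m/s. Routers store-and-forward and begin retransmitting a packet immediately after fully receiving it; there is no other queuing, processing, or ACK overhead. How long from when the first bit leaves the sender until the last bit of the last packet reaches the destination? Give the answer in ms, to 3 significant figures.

7.25 ms

Per-hop transmission t_tx = L/R = 15000/8700000000 = 0.00172414 ms.
Per-hop propagation t_prop = 475000/200000000 = 2.375 ms.
Pipeline fill: first packet needs 3·t_tx to clear all hops; remaining 69 packets each add one t_tx.
Total = (3+70-1)·t_tx + 3·t_prop = 72·0.00172414 + 3·2.375 = 7.25 ms.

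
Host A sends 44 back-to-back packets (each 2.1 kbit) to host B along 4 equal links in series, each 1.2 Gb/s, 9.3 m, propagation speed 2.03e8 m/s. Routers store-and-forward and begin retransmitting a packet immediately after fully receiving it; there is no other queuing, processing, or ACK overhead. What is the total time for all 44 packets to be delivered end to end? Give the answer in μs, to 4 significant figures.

82.43 μs

Per-hop transmission t_tx = L/R = 2100/1200000000 = 1.75 μs.
Per-hop propagation t_prop = 9.3/2.03e+08 = 0.0458128 μs.
Pipeline fill: first packet needs 4·t_tx to clear all hops; remaining 43 packets each add one t_tx.
Total = (4+44-1)·t_tx + 4·t_prop = 47·1.75 + 4·0.0458128 = 82.43 μs.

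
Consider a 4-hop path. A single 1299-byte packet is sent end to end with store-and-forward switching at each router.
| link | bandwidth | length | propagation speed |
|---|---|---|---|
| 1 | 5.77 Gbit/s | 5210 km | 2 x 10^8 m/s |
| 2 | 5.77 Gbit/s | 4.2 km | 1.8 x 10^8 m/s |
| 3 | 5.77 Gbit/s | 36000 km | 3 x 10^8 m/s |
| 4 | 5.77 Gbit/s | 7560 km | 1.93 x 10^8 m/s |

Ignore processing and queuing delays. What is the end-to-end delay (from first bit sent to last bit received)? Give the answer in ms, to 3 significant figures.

185 ms

L = 1299 × 8 = 10392 bits.
Transmission delay per hop = L/R = 10392/5770000000 = 0.00180104 ms; 4 hops → 0.00720416 ms.
Propagation delays (d/s per hop): 26.05, 0.0233333, 120, 39.171 ms; sum = 185.244 ms.
End-to-end = 185 ms.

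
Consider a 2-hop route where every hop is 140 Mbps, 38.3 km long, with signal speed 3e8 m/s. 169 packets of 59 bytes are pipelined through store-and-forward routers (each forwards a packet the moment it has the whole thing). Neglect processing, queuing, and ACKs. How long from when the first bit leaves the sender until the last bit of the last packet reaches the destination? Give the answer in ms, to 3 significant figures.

Per-hop transmission t_tx = L/R = 472/140000000 = 0.00337143 ms.
Per-hop propagation t_prop = 38300/300000000 = 0.127667 ms.
Pipeline fill: first packet needs 2·t_tx to clear all hops; remaining 168 packets each add one t_tx.
Total = (2+169-1)·t_tx + 2·t_prop = 170·0.00337143 + 2·0.127667 = 0.828 ms.

0.828 ms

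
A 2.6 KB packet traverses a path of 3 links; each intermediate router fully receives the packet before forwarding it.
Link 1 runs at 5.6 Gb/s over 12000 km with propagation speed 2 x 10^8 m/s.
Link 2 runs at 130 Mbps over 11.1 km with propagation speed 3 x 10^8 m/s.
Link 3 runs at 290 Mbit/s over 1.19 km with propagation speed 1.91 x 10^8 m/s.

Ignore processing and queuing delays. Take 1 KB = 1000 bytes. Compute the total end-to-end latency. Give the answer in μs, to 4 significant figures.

L = 20800 bits.
Transmission delays (L/R per hop): 3.71429, 160, 71.7241 μs; sum = 235.438 μs.
Propagation delays (d/s per hop): 60000, 37, 6.23037 μs; sum = 60043.2 μs.
End-to-end = 60280 μs.

60280 μs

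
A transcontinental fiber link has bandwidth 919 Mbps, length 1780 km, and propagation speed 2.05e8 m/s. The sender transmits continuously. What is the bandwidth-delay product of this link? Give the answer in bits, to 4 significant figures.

Propagation delay = 1780000 / 2.05e+08 = 0.00868293 s.
BDP = R × t_prop = 919000000 × 0.00868293 = 7979610 bits.

7980000 bits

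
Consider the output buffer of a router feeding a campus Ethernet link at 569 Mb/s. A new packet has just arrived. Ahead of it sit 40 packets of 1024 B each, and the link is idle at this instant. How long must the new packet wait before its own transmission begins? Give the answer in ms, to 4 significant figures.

Each queued packet: L/R = 8192/569000000 = 0.0143972 ms.
40 queued → 0.575888 ms.
Queuing delay = 0.5759 ms.

0.5759 ms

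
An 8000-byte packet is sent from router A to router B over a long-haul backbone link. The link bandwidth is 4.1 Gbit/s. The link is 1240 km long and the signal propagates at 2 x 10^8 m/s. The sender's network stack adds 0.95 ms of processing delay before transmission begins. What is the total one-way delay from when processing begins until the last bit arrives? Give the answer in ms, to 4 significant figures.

7.166 ms

L = 8000 × 8 = 64000 bits.
Transmission delay = L/R = 64000 / 4.1e+09 = 0.0156098 ms.
Propagation delay = d/s = 1240000 m / 200000000 m/s = 6.2 ms.
Plus processing delay 0.95 ms = 0.95 ms.
Total = 7.166 ms.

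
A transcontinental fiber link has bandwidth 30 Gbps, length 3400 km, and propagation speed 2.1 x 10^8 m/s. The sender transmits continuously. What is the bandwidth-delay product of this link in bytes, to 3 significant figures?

60700000 bytes

Propagation delay = 3400000 / 210000000 = 0.0161905 s.
BDP = R × t_prop = 30000000000 × 0.0161905 = 485714000 bits.
In bytes: 485714000/8 = 60700000 bytes.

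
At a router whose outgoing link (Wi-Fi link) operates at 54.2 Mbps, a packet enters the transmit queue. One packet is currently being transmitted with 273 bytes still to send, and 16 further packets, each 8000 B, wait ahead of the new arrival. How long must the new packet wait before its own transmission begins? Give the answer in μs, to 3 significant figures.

18900 μs

Each queued packet: L/R = 64000/54200000 = 1180.81 μs.
16 queued → 18893 μs.
Plus remaining 2184 bits of current packet: 40.2952 μs.
Queuing delay = 18900 μs.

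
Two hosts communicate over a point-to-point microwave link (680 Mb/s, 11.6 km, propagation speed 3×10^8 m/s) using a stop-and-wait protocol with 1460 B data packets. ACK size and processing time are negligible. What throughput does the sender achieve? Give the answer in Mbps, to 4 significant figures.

t_tx = L/R = 11680/680000000 = 1.71765e-05 s.
t_prop = 11600/300000000 = 3.86667e-05 s; RTT = 7.73333e-05 s.
Cycle = t_tx + RTT = 9.45098e-05 s.
Throughput = L / cycle = 11680 / 9.45098e-05 = 123.6 Mbps.

123.6 Mbps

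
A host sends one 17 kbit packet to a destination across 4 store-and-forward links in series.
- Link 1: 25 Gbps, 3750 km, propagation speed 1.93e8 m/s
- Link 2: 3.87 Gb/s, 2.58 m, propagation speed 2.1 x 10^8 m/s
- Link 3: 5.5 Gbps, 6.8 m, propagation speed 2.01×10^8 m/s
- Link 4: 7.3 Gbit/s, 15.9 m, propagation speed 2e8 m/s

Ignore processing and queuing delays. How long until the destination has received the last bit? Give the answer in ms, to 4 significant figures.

19.44 ms

L = 17000 bits.
Transmission delays (L/R per hop): 0.00068, 0.00439276, 0.00309091, 0.00232877 ms; sum = 0.0104924 ms.
Propagation delays (d/s per hop): 19.4301, 1.22857e-05, 3.38308e-05, 7.95e-05 ms; sum = 19.4302 ms.
End-to-end = 19.44 ms.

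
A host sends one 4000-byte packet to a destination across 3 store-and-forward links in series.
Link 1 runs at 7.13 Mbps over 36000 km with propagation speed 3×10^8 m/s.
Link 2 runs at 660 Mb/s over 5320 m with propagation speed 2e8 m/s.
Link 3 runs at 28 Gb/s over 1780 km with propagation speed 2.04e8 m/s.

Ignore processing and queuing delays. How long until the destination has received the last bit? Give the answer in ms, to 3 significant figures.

133 ms

L = 4000 × 8 = 32000 bits.
Transmission delays (L/R per hop): 4.48808, 0.0484848, 0.00114286 ms; sum = 4.53771 ms.
Propagation delays (d/s per hop): 120, 0.0266, 8.72549 ms; sum = 128.752 ms.
End-to-end = 133 ms.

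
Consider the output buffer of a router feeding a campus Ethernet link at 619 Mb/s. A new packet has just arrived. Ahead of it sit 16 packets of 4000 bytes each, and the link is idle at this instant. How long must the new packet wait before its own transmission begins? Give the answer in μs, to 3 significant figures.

827 μs

Each queued packet: L/R = 32000/619000000 = 51.6963 μs.
16 queued → 827.141 μs.
Queuing delay = 827 μs.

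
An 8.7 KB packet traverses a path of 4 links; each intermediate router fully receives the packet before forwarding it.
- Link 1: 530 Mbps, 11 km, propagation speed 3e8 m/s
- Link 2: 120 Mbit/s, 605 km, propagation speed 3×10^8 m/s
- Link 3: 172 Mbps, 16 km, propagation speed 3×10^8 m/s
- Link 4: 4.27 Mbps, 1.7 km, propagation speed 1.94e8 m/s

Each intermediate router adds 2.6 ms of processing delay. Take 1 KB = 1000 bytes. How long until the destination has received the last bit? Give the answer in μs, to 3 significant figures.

27300 μs

L = 69600 bits.
Transmission delays (L/R per hop): 131.321, 580, 404.651, 16299.8 μs; sum = 17415.7 μs.
Propagation delays (d/s per hop): 36.6667, 2016.67, 53.3333, 8.76289 μs; sum = 2115.43 μs.
Processing at 3 router(s): 3 × 2.6 ms = 7800 μs.
End-to-end = 27300 μs.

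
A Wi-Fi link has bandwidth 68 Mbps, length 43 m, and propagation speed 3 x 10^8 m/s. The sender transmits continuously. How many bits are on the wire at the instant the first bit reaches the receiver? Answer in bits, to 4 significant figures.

9.747 bits

Propagation delay = 43 / 300000000 = 1.43333e-07 s.
BDP = R × t_prop = 68000000 × 1.43333e-07 = 9.74667 bits.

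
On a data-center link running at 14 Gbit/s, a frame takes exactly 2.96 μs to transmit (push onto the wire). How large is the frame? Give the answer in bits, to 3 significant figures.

L = R × t_tx = 14000000000 b/s × 2.96e-06 s = 41440 bits.

41400 bits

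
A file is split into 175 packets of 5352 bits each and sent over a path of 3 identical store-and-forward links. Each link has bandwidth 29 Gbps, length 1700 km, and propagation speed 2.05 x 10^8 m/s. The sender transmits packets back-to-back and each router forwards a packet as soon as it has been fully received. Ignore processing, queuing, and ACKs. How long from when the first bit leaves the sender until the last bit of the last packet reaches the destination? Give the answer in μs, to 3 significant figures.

24900 μs

Per-hop transmission t_tx = L/R = 5352/29000000000 = 0.184552 μs.
Per-hop propagation t_prop = 1700000/2.05e+08 = 8292.68 μs.
Pipeline fill: first packet needs 3·t_tx to clear all hops; remaining 174 packets each add one t_tx.
Total = (3+175-1)·t_tx + 3·t_prop = 177·0.184552 + 3·8292.68 = 24900 μs.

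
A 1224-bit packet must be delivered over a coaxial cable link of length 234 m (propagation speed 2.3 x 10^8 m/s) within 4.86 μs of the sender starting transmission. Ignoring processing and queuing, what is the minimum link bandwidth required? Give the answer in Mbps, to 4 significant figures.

Propagation delay = 234 / 2.3e+08 = 1.01739 μs.
Transmission budget = 4.86 − 1.01739 = 3.84261 μs.
R ≥ L / t_tx = 1224 bits / 3.84261e-06 s = 318.5 Mbps.

318.5 Mbps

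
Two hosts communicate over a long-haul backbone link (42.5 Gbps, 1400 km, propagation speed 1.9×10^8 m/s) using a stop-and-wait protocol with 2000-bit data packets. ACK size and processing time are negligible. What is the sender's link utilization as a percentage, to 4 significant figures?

0.0003193 %

t_tx = L/R = 2000/42500000000 = 4.70588e-08 s.
t_prop = 1400000/190000000 = 0.00736842 s; RTT = 0.0147368 s.
Cycle = t_tx + RTT = 0.0147369 s.
Utilization = t_tx / cycle = 4.70588e-08/0.0147369 = 0.0003193 %.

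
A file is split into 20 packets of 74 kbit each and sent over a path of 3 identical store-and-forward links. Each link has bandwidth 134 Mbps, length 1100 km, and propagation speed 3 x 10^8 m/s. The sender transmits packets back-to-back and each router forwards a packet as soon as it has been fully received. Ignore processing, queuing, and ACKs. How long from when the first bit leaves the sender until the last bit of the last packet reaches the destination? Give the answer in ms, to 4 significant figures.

Per-hop transmission t_tx = L/R = 74000/134000000 = 0.552239 ms.
Per-hop propagation t_prop = 1100000/300000000 = 3.66667 ms.
Pipeline fill: first packet needs 3·t_tx to clear all hops; remaining 19 packets each add one t_tx.
Total = (3+20-1)·t_tx + 3·t_prop = 22·0.552239 + 3·3.66667 = 23.15 ms.

23.15 ms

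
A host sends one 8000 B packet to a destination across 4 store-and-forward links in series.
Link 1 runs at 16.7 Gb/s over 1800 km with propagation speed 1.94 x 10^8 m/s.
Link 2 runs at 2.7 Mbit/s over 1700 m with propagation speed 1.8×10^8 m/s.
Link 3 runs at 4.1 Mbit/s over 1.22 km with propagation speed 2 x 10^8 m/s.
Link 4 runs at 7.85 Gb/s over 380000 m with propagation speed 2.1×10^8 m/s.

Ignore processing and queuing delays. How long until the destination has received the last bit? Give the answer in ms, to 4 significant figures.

50.43 ms

L = 8000 × 8 = 64000 bits.
Transmission delays (L/R per hop): 0.00383234, 23.7037, 15.6098, 0.00815287 ms; sum = 39.3254 ms.
Propagation delays (d/s per hop): 9.27835, 0.00944444, 0.0061, 1.80952 ms; sum = 11.1034 ms.
End-to-end = 50.43 ms.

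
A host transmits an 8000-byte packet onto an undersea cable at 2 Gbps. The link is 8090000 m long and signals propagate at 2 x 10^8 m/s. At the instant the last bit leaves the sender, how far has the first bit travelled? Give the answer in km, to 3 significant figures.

6.40 km

t_tx = L/R = 64000/2000000000 = 3.2e-05 s.
Distance = s × t_tx = 200000000 × 3.2e-05 = 6.40 km.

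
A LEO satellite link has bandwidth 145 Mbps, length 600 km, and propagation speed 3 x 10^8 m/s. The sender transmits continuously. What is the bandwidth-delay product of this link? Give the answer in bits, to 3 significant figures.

290000 bits

Propagation delay = 600000 / 300000000 = 0.002 s.
BDP = R × t_prop = 145000000 × 0.002 = 290000 bits.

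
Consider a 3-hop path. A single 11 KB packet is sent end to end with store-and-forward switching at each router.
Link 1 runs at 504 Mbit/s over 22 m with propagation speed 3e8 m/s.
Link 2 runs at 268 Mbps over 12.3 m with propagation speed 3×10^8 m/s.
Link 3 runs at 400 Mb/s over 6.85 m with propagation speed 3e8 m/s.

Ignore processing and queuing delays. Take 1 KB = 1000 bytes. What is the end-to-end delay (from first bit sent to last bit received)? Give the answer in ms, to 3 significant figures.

0.723 ms

L = 88000 bits.
Transmission delays (L/R per hop): 0.174603, 0.328358, 0.22 ms; sum = 0.722961 ms.
Propagation delays (d/s per hop): 7.33333e-05, 4.1e-05, 2.28333e-05 ms; sum = 0.000137167 ms.
End-to-end = 0.723 ms.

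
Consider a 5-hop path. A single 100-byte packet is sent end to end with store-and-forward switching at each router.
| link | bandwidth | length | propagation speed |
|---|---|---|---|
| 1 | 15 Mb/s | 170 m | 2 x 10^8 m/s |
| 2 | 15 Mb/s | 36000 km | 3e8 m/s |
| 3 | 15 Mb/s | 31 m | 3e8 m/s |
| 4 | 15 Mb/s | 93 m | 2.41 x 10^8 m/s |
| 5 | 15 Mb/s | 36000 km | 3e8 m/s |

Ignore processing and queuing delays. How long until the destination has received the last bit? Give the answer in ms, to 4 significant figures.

L = 100 × 8 = 800 bits.
Transmission delay per hop = L/R = 800/15000000 = 0.0533333 ms; 5 hops → 0.266667 ms.
Propagation delays (d/s per hop): 0.00085, 120, 0.000103333, 0.000385892, 120 ms; sum = 240.001 ms.
End-to-end = 240.3 ms.

240.3 ms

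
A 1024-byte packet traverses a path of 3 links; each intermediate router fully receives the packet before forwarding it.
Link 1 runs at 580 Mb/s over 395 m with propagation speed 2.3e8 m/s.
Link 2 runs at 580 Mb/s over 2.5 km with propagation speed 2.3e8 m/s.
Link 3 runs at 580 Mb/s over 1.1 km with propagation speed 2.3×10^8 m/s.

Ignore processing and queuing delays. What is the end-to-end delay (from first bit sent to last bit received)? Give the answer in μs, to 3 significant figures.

L = 1024 × 8 = 8192 bits.
Transmission delay per hop = L/R = 8192/580000000 = 14.1241 μs; 3 hops → 42.3724 μs.
Propagation delays (d/s per hop): 1.71739, 10.8696, 4.78261 μs; sum = 17.3696 μs.
End-to-end = 59.7 μs.

59.7 μs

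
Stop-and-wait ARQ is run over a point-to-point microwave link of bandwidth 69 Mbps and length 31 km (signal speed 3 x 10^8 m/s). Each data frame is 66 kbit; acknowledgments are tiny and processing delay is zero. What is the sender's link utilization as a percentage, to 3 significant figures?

82.2 %

t_tx = L/R = 66000/69000000 = 0.000956522 s.
t_prop = 31000/300000000 = 0.000103333 s; RTT = 0.000206667 s.
Cycle = t_tx + RTT = 0.00116319 s.
Utilization = t_tx / cycle = 0.000956522/0.00116319 = 82.2 %.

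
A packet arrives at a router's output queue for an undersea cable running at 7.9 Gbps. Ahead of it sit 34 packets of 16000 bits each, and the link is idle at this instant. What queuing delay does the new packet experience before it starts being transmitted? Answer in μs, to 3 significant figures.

Each queued packet: L/R = 16000/7900000000 = 2.02532 μs.
34 queued → 68.8608 μs.
Queuing delay = 68.9 μs.

68.9 μs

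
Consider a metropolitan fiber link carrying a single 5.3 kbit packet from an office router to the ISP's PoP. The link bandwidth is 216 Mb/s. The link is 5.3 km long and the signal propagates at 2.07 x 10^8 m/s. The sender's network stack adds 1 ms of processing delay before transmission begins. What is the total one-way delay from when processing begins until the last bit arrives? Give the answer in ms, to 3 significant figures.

1.05 ms

L = 5300 bits.
Transmission delay = L/R = 5300 / 216000000 = 0.024537 ms.
Propagation delay = d/s = 5300 m / 2.07e+08 m/s = 0.0256039 ms.
Plus processing delay 1 ms = 1 ms.
Total = 1.05 ms.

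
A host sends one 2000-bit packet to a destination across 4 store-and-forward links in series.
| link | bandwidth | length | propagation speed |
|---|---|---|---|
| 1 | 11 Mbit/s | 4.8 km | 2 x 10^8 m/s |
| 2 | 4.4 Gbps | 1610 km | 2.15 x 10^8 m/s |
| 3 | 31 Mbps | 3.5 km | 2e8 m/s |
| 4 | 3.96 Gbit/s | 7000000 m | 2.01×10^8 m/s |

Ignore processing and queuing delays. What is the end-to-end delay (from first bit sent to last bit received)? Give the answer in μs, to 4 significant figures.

Transmission delays (L/R per hop): 181.818, 0.454545, 64.5161, 0.505051 μs; sum = 247.294 μs.
Propagation delays (d/s per hop): 24, 7488.37, 17.5, 34825.9 μs; sum = 42355.7 μs.
End-to-end = 42600 μs.

42600 μs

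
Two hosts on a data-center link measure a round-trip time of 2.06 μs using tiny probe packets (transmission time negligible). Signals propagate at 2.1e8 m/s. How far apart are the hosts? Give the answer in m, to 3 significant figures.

216 m

One-way propagation = RTT/2 = 1.03 μs.
d = s × t = 210000000 × 1.03e-06 = 216 m.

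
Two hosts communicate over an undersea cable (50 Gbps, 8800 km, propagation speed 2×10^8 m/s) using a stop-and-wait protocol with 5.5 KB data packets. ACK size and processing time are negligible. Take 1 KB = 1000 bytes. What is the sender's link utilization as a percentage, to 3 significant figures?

t_tx = L/R = 44000/50000000000 = 8.8e-07 s.
t_prop = 8800000/200000000 = 0.044 s; RTT = 0.088 s.
Cycle = t_tx + RTT = 0.0880009 s.
Utilization = t_tx / cycle = 8.8e-07/0.0880009 = 0.00100 %.

0.00100 %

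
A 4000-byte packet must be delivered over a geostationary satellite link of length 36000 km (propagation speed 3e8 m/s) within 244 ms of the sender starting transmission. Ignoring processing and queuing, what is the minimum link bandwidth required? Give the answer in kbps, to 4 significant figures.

L = 32000 bits.
Propagation delay = 36000000 / 300000000 = 120 ms.
Transmission budget = 244 − 120 = 124 ms.
R ≥ L / t_tx = 32000 bits / 0.124 s = 258.1 kbps.

258.1 kbps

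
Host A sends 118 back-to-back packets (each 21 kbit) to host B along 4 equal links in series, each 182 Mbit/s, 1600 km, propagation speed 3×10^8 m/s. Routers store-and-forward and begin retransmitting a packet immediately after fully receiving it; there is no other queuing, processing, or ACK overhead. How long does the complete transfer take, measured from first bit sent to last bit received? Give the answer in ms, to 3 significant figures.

35.3 ms

Per-hop transmission t_tx = L/R = 21000/182000000 = 0.115385 ms.
Per-hop propagation t_prop = 1600000/300000000 = 5.33333 ms.
Pipeline fill: first packet needs 4·t_tx to clear all hops; remaining 117 packets each add one t_tx.
Total = (4+118-1)·t_tx + 4·t_prop = 121·0.115385 + 4·5.33333 = 35.3 ms.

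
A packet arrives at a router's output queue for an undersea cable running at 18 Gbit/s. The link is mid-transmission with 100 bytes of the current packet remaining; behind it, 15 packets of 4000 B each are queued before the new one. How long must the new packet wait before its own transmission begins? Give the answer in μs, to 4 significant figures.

Each queued packet: L/R = 32000/18000000000 = 1.77778 μs.
15 queued → 26.6667 μs.
Plus remaining 800 bits of current packet: 0.0444444 μs.
Queuing delay = 26.71 μs.

26.71 μs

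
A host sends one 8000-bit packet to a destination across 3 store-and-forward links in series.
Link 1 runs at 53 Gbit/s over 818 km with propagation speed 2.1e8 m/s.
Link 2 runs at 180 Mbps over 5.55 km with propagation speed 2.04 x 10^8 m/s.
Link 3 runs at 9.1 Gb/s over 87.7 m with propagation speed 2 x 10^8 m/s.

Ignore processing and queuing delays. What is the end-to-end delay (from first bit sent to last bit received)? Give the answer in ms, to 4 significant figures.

Transmission delays (L/R per hop): 0.000150943, 0.0444444, 0.000879121 ms; sum = 0.0454745 ms.
Propagation delays (d/s per hop): 3.89524, 0.0272059, 0.0004385 ms; sum = 3.92288 ms.
End-to-end = 3.968 ms.

3.968 ms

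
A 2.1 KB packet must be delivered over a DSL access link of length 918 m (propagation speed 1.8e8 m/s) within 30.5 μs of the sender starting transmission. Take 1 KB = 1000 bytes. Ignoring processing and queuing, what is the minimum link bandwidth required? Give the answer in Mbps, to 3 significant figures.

661 Mbps

L = 16800 bits.
Propagation delay = 918 / 180000000 = 5.1 μs.
Transmission budget = 30.5 − 5.1 = 25.4 μs.
R ≥ L / t_tx = 16800 bits / 2.54e-05 s = 661 Mbps.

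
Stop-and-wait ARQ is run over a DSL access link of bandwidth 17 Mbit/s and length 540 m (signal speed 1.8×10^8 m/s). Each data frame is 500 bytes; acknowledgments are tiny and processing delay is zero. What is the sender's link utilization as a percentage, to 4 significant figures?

t_tx = L/R = 4000/17000000 = 0.000235294 s.
t_prop = 540/180000000 = 3e-06 s; RTT = 6e-06 s.
Cycle = t_tx + RTT = 0.000241294 s.
Utilization = t_tx / cycle = 0.000235294/0.000241294 = 97.51 %.

97.51 %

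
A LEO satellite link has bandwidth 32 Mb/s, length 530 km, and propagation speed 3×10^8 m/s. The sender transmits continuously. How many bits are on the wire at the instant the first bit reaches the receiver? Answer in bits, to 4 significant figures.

Propagation delay = 530000 / 300000000 = 0.00176667 s.
BDP = R × t_prop = 32000000 × 0.00176667 = 56533.3 bits.

56530 bits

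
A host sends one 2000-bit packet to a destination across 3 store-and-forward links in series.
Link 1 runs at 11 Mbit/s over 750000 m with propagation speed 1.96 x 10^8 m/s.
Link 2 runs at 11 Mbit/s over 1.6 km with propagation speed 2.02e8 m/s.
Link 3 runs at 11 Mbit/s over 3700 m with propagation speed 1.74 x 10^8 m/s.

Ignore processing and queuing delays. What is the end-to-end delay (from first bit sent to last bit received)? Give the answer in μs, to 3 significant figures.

Transmission delay per hop = L/R = 2000/11000000 = 181.818 μs; 3 hops → 545.455 μs.
Propagation delays (d/s per hop): 3826.53, 7.92079, 21.2644 μs; sum = 3855.72 μs.
End-to-end = 4400 μs.

4400 μs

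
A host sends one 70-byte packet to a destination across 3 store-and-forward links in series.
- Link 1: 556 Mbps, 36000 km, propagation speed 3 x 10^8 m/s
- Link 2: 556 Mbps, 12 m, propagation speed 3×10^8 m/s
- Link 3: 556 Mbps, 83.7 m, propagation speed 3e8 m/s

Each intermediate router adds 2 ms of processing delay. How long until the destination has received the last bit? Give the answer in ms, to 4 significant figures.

L = 70 × 8 = 560 bits.
Transmission delay per hop = L/R = 560/556000000 = 0.00100719 ms; 3 hops → 0.00302158 ms.
Propagation delays (d/s per hop): 120, 4e-05, 0.000279 ms; sum = 120 ms.
Processing at 2 router(s): 2 × 2 ms = 4 ms.
End-to-end = 124.0 ms.

124.0 ms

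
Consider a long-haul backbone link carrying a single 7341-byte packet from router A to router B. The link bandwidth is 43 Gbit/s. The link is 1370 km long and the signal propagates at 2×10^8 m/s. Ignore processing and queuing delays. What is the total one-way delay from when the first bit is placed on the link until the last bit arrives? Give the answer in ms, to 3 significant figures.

L = 7341 × 8 = 58728 bits.
Transmission delay = L/R = 58728 / 43000000000 = 0.00136577 ms.
Propagation delay = d/s = 1370000 m / 200000000 m/s = 6.85 ms.
Total = 6.85 ms.

6.85 ms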